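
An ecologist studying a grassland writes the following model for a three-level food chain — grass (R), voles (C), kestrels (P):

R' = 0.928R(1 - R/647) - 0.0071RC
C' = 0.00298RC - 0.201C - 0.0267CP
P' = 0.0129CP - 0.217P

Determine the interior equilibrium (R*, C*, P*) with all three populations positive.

From dP/dt = 0: 0.0129C* = 0.217, so C* = 16.8.
From dR/dt = 0: 0.928(1 - R*/647) = 0.0071·16.8, giving R* = 647·(1 - 0.129) = 564.
From dC/dt = 0: 0.00298·564 - 0.201 = 0.0267P*, so P* = 1.48/0.0267 = 55.4.

R* ≈ 564, C* ≈ 16.8, P* ≈ 55.4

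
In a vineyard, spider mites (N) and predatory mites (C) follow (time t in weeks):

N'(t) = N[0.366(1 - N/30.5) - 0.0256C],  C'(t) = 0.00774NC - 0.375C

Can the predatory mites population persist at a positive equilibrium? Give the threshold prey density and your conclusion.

Threshold N = 48.4; K < 48.4, so no, the predator goes extinct.

The predator equation gives dC/dt > 0 only when N > 0.375/0.00774 = 48.4.
Without the predator, N → K = 30.5. Since 30.5 < 48.4, the predator cannot invade.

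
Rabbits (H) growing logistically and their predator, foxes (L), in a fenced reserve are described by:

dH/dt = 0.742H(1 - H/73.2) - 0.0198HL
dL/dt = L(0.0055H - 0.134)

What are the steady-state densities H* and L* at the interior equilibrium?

From dL/dt = 0 with L > 0: 0.0055H* = 0.134, so H* = 24.4.
Substitute into dH/dt = 0: 0.742(1 - 24.4/73.2) = 0.0198L*.
The bracket is 0.667, giving L* = 0.495/0.0198 = 25.

H* ≈ 24.4, L* ≈ 25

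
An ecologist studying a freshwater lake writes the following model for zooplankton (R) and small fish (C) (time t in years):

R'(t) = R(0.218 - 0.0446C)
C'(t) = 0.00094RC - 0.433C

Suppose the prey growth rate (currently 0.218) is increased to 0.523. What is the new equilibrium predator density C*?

At the interior fixed point, setting dR/dt = 0 with R > 0 fixes C* = (prey growth rate)/(RC coefficient) — independent of the other coefficients.
With the change, C* = 0.523/0.0446 = 11.7; it rises from 4.89.

C* ≈ 11.7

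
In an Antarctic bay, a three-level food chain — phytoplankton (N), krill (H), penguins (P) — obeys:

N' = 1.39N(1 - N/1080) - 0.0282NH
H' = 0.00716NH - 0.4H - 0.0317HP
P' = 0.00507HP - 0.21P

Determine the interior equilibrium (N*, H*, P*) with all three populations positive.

From dP/dt = 0: 0.00507H* = 0.21, so H* = 41.4.
From dN/dt = 0: 1.39(1 - N*/1080) = 0.0282·41.4, giving N* = 1080·(1 - 0.84) = 172.
From dH/dt = 0: 0.00716·172 - 0.4 = 0.0317P*, so P* = 0.835/0.0317 = 26.3.

N* ≈ 172, H* ≈ 41.4, P* ≈ 26.3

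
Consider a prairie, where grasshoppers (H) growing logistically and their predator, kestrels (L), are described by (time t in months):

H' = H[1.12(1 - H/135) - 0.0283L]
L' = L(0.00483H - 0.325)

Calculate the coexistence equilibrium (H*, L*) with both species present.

From dL/dt = 0 with L > 0: 0.00483H* = 0.325, so H* = 67.3.
Substitute into dH/dt = 0: 1.12(1 - 67.3/135) = 0.0283L*.
The bracket is 0.502, giving L* = 0.562/0.0283 = 19.9.

H* ≈ 67.3, L* ≈ 19.9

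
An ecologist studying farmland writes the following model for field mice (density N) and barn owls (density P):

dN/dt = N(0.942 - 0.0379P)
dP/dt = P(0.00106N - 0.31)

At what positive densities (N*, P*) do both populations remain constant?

N* ≈ 292, P* ≈ 24.9

Set dP/dt = 0 with P > 0: 0.00106N - 0.31 = 0, so N* = 0.31/0.00106 = 292.
Set dN/dt = 0 with N > 0: 0.942 - 0.0379P = 0, so P* = 0.942/0.0379 = 24.9.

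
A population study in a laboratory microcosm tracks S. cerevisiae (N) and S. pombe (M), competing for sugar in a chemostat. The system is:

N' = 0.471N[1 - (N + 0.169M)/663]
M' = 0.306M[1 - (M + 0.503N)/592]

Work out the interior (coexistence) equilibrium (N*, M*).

Setting both brackets to zero gives the nullclines N + 0.169M = 663 and 0.503N + M = 592.
Substituting M = 592 - 0.503N into the first: N(1 - 0.169·0.503) = 663 - 0.169·592.
So N* = 563/0.915 = 615, and then M* = 592 - 0.503·615 = 283.

N* ≈ 615, M* ≈ 283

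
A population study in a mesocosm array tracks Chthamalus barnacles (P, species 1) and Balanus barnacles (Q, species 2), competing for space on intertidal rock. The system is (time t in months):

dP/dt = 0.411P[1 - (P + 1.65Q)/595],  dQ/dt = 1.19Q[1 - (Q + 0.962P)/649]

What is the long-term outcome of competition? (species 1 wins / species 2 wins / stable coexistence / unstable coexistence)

species 2 excludes species 1

Compare the nullcline intercepts: K1/α12 = 595/1.65 = 361 < K2 = 649; K2/α21 = 649/0.962 = 675 > K1 = 595.
Since the inequalities point opposite ways, species 2 can invade but species 1 cannot.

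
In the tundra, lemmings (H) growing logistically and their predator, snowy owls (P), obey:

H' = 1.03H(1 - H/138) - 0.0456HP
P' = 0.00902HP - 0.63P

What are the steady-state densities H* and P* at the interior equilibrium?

H* ≈ 69.8, P* ≈ 11.2

From dP/dt = 0 with P > 0: 0.00902H* = 0.63, so H* = 69.8.
Substitute into dH/dt = 0: 1.03(1 - 69.8/138) = 0.0456P*.
The bracket is 0.494, giving P* = 0.509/0.0456 = 11.2.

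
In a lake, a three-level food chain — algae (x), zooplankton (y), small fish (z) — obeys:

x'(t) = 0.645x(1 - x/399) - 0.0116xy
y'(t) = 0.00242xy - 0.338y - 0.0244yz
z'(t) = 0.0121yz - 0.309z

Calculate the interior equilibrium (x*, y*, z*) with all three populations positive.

x* ≈ 216, y* ≈ 25.5, z* ≈ 7.55

From dz/dt = 0: 0.0121y* = 0.309, so y* = 25.5.
From dx/dt = 0: 0.645(1 - x*/399) = 0.0116·25.5, giving x* = 399·(1 - 0.459) = 216.
From dy/dt = 0: 0.00242·216 - 0.338 = 0.0244z*, so z* = 0.184/0.0244 = 7.55.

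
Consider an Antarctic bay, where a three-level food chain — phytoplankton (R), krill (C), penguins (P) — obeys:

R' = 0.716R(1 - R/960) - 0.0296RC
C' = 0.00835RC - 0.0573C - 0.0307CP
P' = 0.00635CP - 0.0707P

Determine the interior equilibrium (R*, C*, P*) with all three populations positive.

R* ≈ 518, C* ≈ 11.1, P* ≈ 139

From dP/dt = 0: 0.00635C* = 0.0707, so C* = 11.1.
From dR/dt = 0: 0.716(1 - R*/960) = 0.0296·11.1, giving R* = 960·(1 - 0.46) = 518.
From dC/dt = 0: 0.00835·518 - 0.0573 = 0.0307P*, so P* = 4.27/0.0307 = 139.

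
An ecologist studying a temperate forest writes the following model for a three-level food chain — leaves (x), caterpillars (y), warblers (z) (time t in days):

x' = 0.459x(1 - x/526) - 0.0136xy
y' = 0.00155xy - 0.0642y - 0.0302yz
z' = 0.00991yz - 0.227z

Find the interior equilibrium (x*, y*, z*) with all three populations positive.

From dz/dt = 0: 0.00991y* = 0.227, so y* = 22.9.
From dx/dt = 0: 0.459(1 - x*/526) = 0.0136·22.9, giving x* = 526·(1 - 0.679) = 169.
From dy/dt = 0: 0.00155·169 - 0.0642 = 0.0302z*, so z* = 0.198/0.0302 = 6.55.

x* ≈ 169, y* ≈ 22.9, z* ≈ 6.55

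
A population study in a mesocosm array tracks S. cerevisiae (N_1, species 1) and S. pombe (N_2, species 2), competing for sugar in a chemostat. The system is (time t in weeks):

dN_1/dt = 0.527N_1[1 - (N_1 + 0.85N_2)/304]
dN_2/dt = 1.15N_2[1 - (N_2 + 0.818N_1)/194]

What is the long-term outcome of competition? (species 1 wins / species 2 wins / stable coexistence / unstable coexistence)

species 1 excludes species 2

Compare the nullcline intercepts: K1/α12 = 304/0.85 = 358 > K2 = 194; K2/α21 = 194/0.818 = 237 < K1 = 304.
Since the inequalities point opposite ways, species 1 can invade but species 2 cannot.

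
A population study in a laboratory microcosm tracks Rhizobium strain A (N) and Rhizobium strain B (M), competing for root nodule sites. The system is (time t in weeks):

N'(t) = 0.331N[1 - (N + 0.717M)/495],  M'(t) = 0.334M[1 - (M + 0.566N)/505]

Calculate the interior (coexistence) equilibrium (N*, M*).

Setting both brackets to zero gives the nullclines N + 0.717M = 495 and 0.566N + M = 505.
Substituting M = 505 - 0.566N into the first: N(1 - 0.717·0.566) = 495 - 0.717·505.
So N* = 133/0.594 = 224, and then M* = 505 - 0.566·224 = 378.

N* ≈ 224, M* ≈ 378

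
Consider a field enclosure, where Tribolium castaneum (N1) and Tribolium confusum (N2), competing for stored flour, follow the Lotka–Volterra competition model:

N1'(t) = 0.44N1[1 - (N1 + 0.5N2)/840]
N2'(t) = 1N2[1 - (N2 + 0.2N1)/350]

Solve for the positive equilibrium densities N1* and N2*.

N1* ≈ 739, N2* ≈ 202

Setting both brackets to zero gives the nullclines N1 + 0.5N2 = 840 and 0.2N1 + N2 = 350.
Substituting N2 = 350 - 0.2N1 into the first: N1(1 - 0.5·0.2) = 840 - 0.5·350.
So N1* = 665/0.9 = 739, and then N2* = 350 - 0.2·739 = 202.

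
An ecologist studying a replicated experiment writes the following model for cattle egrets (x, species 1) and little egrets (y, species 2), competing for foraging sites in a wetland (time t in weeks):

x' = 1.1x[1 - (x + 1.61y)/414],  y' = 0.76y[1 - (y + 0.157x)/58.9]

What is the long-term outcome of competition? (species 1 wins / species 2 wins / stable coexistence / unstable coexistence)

species 1 excludes species 2

Compare the nullcline intercepts: K1/α12 = 414/1.61 = 257 > K2 = 58.9; K2/α21 = 58.9/0.157 = 375 < K1 = 414.
Since the inequalities point opposite ways, species 1 can invade but species 2 cannot.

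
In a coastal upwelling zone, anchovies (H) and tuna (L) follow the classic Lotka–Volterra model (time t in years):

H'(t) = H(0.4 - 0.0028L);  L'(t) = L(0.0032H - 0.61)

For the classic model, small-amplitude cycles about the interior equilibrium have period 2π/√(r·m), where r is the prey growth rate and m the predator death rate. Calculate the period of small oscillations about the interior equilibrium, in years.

T ≈ 12.7 years

Here r = 0.4 and m = 0.61, so r·m = 0.244.
ω = √0.244 = 0.494 per year, hence T = 2π/ω ≈ 12.7 years.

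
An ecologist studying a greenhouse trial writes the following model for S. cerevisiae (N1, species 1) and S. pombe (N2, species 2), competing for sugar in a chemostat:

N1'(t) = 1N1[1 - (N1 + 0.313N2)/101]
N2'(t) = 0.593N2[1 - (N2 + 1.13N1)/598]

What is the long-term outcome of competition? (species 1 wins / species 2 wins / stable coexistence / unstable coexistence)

species 2 excludes species 1

Compare the nullcline intercepts: K1/α12 = 101/0.313 = 323 < K2 = 598; K2/α21 = 598/1.13 = 529 > K1 = 101.
Since the inequalities point opposite ways, species 2 can invade but species 1 cannot.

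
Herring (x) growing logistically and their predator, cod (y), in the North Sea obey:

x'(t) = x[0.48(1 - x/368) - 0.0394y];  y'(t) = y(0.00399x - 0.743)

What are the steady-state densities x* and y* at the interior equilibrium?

From dy/dt = 0 with y > 0: 0.00399x* = 0.743, so x* = 186.
Substitute into dx/dt = 0: 0.48(1 - 186/368) = 0.0394y*.
The bracket is 0.494, giving y* = 0.237/0.0394 = 6.02.

x* ≈ 186, y* ≈ 6.02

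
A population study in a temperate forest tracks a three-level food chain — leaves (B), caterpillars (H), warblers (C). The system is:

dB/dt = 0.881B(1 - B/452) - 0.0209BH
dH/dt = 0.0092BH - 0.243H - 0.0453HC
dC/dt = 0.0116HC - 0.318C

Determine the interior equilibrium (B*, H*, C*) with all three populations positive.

B* ≈ 158, H* ≈ 27.4, C* ≈ 26.7

From dC/dt = 0: 0.0116H* = 0.318, so H* = 27.4.
From dB/dt = 0: 0.881(1 - B*/452) = 0.0209·27.4, giving B* = 452·(1 - 0.65) = 158.
From dH/dt = 0: 0.0092·158 - 0.243 = 0.0453C*, so C* = 1.21/0.0453 = 26.7.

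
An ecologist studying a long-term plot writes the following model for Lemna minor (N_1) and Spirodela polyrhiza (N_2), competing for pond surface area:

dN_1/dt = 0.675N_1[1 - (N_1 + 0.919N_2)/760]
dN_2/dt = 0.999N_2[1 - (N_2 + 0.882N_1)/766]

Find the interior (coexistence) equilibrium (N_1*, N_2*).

Setting both brackets to zero gives the nullclines N_1 + 0.919N_2 = 760 and 0.882N_1 + N_2 = 766.
Substituting N_2 = 766 - 0.882N_1 into the first: N_1(1 - 0.919·0.882) = 760 - 0.919·766.
So N_1* = 56/0.189 = 296, and then N_2* = 766 - 0.882·296 = 505.

N_1* ≈ 296, N_2* ≈ 505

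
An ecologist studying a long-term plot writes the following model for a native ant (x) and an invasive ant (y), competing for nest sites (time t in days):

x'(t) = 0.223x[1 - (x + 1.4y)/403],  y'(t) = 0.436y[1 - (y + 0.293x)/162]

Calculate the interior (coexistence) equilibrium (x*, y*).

Setting both brackets to zero gives the nullclines x + 1.4y = 403 and 0.293x + y = 162.
Substituting y = 162 - 0.293x into the first: x(1 - 1.4·0.293) = 403 - 1.4·162.
So x* = 176/0.59 = 299, and then y* = 162 - 0.293·299 = 74.5.

x* ≈ 299, y* ≈ 74.5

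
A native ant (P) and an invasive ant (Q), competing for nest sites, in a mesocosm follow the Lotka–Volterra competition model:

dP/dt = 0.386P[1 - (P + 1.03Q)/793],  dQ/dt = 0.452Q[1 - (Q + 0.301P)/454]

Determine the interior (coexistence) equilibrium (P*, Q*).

P* ≈ 472, Q* ≈ 312

Setting both brackets to zero gives the nullclines P + 1.03Q = 793 and 0.301P + Q = 454.
Substituting Q = 454 - 0.301P into the first: P(1 - 1.03·0.301) = 793 - 1.03·454.
So P* = 325/0.69 = 472, and then Q* = 454 - 0.301·472 = 312.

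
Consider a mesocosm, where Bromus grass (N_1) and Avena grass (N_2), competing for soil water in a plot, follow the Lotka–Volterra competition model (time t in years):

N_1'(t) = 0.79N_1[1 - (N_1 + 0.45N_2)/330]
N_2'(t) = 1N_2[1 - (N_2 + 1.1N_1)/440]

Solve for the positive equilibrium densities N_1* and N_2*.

Setting both brackets to zero gives the nullclines N_1 + 0.45N_2 = 330 and 1.1N_1 + N_2 = 440.
Substituting N_2 = 440 - 1.1N_1 into the first: N_1(1 - 0.45·1.1) = 330 - 0.45·440.
So N_1* = 132/0.505 = 261, and then N_2* = 440 - 1.1·261 = 152.

N_1* ≈ 261, N_2* ≈ 152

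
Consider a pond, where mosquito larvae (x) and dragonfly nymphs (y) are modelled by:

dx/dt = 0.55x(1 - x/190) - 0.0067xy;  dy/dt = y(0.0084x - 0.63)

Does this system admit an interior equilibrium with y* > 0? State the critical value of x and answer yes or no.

The predator equation gives dy/dt > 0 only when x > 0.63/0.0084 = 75.
Without the predator, x → K = 190. Since 190 > 75, the predator can invade and persist.

Threshold x = 75; K > 75, so yes, the predator persists.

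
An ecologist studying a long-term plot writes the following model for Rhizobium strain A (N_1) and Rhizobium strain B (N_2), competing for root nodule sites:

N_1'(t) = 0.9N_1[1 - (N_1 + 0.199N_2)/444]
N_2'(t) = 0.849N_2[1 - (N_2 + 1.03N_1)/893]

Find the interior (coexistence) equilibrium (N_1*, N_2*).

N_1* ≈ 335, N_2* ≈ 548

Setting both brackets to zero gives the nullclines N_1 + 0.199N_2 = 444 and 1.03N_1 + N_2 = 893.
Substituting N_2 = 893 - 1.03N_1 into the first: N_1(1 - 0.199·1.03) = 444 - 0.199·893.
So N_1* = 266/0.795 = 335, and then N_2* = 893 - 1.03·335 = 548.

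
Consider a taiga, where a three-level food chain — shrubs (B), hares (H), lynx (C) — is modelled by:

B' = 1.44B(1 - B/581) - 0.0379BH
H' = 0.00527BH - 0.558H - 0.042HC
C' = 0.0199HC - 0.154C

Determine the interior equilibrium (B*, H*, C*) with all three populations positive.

From dC/dt = 0: 0.0199H* = 0.154, so H* = 7.74.
From dB/dt = 0: 1.44(1 - B*/581) = 0.0379·7.74, giving B* = 581·(1 - 0.204) = 463.
From dH/dt = 0: 0.00527·463 - 0.558 = 0.042C*, so C* = 1.88/0.042 = 44.8.

B* ≈ 463, H* ≈ 7.74, C* ≈ 44.8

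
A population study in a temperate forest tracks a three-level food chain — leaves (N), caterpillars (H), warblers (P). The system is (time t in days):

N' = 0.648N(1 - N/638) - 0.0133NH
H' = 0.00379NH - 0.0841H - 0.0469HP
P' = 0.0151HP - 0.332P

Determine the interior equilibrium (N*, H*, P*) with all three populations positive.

From dP/dt = 0: 0.0151H* = 0.332, so H* = 22.
From dN/dt = 0: 0.648(1 - N*/638) = 0.0133·22, giving N* = 638·(1 - 0.451) = 350.
From dH/dt = 0: 0.00379·350 - 0.0841 = 0.0469P*, so P* = 1.24/0.0469 = 26.5.

N* ≈ 350, H* ≈ 22, P* ≈ 26.5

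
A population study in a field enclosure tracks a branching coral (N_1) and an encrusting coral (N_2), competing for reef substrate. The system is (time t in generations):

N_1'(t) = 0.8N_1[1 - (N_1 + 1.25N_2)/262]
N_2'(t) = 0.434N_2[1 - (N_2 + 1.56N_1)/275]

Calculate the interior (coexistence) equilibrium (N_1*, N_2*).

N_1* ≈ 86.1, N_2* ≈ 141

Setting both brackets to zero gives the nullclines N_1 + 1.25N_2 = 262 and 1.56N_1 + N_2 = 275.
Substituting N_2 = 275 - 1.56N_1 into the first: N_1(1 - 1.25·1.56) = 262 - 1.25·275.
So N_1* = -81.8/-0.95 = 86.1, and then N_2* = 275 - 1.56·86.1 = 141.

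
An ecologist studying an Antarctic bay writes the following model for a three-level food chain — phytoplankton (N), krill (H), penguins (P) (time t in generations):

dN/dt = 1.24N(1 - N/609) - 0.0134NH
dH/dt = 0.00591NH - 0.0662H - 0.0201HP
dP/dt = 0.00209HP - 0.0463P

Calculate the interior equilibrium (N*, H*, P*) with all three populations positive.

From dP/dt = 0: 0.00209H* = 0.0463, so H* = 22.2.
From dN/dt = 0: 1.24(1 - N*/609) = 0.0134·22.2, giving N* = 609·(1 - 0.239) = 463.
From dH/dt = 0: 0.00591·463 - 0.0662 = 0.0201P*, so P* = 2.67/0.0201 = 133.

N* ≈ 463, H* ≈ 22.2, P* ≈ 133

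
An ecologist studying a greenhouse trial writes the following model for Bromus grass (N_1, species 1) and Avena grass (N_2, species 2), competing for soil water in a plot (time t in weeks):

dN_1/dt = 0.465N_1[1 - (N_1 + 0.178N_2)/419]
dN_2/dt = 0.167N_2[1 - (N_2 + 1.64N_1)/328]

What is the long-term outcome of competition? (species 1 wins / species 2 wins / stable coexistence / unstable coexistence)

Compare the nullcline intercepts: K1/α12 = 419/0.178 = 2350 > K2 = 328; K2/α21 = 328/1.64 = 200 < K1 = 419.
Since the inequalities point opposite ways, species 1 can invade but species 2 cannot.

species 1 excludes species 2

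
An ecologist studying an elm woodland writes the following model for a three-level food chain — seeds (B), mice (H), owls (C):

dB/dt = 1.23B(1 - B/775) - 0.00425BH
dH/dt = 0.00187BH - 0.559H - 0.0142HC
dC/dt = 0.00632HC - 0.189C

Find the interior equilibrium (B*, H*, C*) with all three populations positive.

B* ≈ 695, H* ≈ 29.9, C* ≈ 52.1

From dC/dt = 0: 0.00632H* = 0.189, so H* = 29.9.
From dB/dt = 0: 1.23(1 - B*/775) = 0.00425·29.9, giving B* = 775·(1 - 0.103) = 695.
From dH/dt = 0: 0.00187·695 - 0.559 = 0.0142C*, so C* = 0.74/0.0142 = 52.1.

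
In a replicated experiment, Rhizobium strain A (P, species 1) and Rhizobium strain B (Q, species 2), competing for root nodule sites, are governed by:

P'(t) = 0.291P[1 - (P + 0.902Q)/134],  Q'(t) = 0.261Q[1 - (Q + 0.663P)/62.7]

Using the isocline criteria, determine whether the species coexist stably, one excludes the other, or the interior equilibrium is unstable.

Compare the nullcline intercepts: K1/α12 = 134/0.902 = 149 > K2 = 62.7; K2/α21 = 62.7/0.663 = 94.6 < K1 = 134.
Since the inequalities point opposite ways, species 1 can invade but species 2 cannot.

species 1 excludes species 2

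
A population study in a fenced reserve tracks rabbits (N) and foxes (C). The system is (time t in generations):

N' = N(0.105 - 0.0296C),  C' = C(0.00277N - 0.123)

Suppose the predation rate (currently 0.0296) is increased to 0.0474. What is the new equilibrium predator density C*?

At the interior fixed point, setting dN/dt = 0 with N > 0 fixes C* = (prey growth rate)/(NC coefficient) — independent of the other coefficients.
With the change, C* = 0.105/0.0474 = 2.22; it falls from 3.55.

C* ≈ 2.22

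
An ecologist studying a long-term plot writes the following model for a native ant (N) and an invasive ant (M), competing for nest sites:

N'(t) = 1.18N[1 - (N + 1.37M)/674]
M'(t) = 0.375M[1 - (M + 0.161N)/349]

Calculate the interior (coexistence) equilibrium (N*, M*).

Setting both brackets to zero gives the nullclines N + 1.37M = 674 and 0.161N + M = 349.
Substituting M = 349 - 0.161N into the first: N(1 - 1.37·0.161) = 674 - 1.37·349.
So N* = 196/0.779 = 251, and then M* = 349 - 0.161·251 = 309.

N* ≈ 251, M* ≈ 309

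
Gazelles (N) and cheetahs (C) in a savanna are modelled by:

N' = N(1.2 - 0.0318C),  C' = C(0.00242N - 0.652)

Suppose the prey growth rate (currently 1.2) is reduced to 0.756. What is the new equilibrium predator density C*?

C* ≈ 23.8

At the interior fixed point, setting dN/dt = 0 with N > 0 fixes C* = (prey growth rate)/(NC coefficient) — independent of the other coefficients.
With the change, C* = 0.756/0.0318 = 23.8; it falls from 37.7.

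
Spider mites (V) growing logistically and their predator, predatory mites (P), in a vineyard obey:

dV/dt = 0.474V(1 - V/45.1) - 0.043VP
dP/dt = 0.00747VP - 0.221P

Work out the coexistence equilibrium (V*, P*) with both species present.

V* ≈ 29.6, P* ≈ 3.79

From dP/dt = 0 with P > 0: 0.00747V* = 0.221, so V* = 29.6.
Substitute into dV/dt = 0: 0.474(1 - 29.6/45.1) = 0.043P*.
The bracket is 0.344, giving P* = 0.163/0.043 = 3.79.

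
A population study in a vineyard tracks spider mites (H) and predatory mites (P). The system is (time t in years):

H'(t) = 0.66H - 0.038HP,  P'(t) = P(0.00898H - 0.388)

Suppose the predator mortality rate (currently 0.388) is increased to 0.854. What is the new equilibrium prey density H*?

At the interior fixed point, setting dP/dt = 0 with P > 0 fixes H* = (predator death rate)/(HP coefficient) — independent of the other coefficients.
With the change, H* = 0.854/0.00898 = 95.1; it rises from 43.2.

H* ≈ 95.1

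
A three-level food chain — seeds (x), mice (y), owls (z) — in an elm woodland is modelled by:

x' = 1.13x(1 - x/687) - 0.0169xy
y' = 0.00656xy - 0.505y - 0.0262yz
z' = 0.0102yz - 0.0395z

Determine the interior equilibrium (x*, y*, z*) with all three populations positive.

From dz/dt = 0: 0.0102y* = 0.0395, so y* = 3.87.
From dx/dt = 0: 1.13(1 - x*/687) = 0.0169·3.87, giving x* = 687·(1 - 0.0579) = 647.
From dy/dt = 0: 0.00656·647 - 0.505 = 0.0262z*, so z* = 3.74/0.0262 = 143.

x* ≈ 647, y* ≈ 3.87, z* ≈ 143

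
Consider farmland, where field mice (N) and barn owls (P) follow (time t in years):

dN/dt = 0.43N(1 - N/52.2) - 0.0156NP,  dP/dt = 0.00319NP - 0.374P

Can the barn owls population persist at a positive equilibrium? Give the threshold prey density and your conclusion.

Threshold N = 117; K < 117, so no, the predator goes extinct.

The predator equation gives dP/dt > 0 only when N > 0.374/0.00319 = 117.
Without the predator, N → K = 52.2. Since 52.2 < 117, the predator cannot invade.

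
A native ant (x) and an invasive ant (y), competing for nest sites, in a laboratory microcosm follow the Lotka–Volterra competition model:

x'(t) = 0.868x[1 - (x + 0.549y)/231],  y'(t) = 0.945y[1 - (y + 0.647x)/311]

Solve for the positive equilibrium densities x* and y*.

x* ≈ 93.5, y* ≈ 251

Setting both brackets to zero gives the nullclines x + 0.549y = 231 and 0.647x + y = 311.
Substituting y = 311 - 0.647x into the first: x(1 - 0.549·0.647) = 231 - 0.549·311.
So x* = 60.3/0.645 = 93.5, and then y* = 311 - 0.647·93.5 = 251.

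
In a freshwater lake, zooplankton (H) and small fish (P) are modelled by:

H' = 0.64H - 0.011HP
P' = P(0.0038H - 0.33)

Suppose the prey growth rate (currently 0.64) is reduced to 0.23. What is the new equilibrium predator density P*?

At the interior fixed point, setting dH/dt = 0 with H > 0 fixes P* = (prey growth rate)/(HP coefficient) — independent of the other coefficients.
With the change, P* = 0.23/0.011 = 20.9; it falls from 58.2.

P* ≈ 20.9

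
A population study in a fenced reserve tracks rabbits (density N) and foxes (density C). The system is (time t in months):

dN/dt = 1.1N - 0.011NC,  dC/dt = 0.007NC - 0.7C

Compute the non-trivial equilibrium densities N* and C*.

N* ≈ 100, C* ≈ 100

Set dC/dt = 0 with C > 0: 0.007N - 0.7 = 0, so N* = 0.7/0.007 = 100.
Set dN/dt = 0 with N > 0: 1.1 - 0.011C = 0, so C* = 1.1/0.011 = 100.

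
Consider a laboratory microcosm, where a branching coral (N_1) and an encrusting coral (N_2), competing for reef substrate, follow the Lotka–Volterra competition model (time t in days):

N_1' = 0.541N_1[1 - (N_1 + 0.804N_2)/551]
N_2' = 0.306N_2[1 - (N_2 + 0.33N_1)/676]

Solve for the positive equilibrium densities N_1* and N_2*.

Setting both brackets to zero gives the nullclines N_1 + 0.804N_2 = 551 and 0.33N_1 + N_2 = 676.
Substituting N_2 = 676 - 0.33N_1 into the first: N_1(1 - 0.804·0.33) = 551 - 0.804·676.
So N_1* = 7.5/0.735 = 10.2, and then N_2* = 676 - 0.33·10.2 = 673.

N_1* ≈ 10.2, N_2* ≈ 673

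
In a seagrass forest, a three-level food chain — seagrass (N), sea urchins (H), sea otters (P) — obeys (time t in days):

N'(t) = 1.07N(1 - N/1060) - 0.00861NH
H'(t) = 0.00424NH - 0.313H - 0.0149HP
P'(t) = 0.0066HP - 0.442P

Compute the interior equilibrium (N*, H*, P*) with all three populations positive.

From dP/dt = 0: 0.0066H* = 0.442, so H* = 67.
From dN/dt = 0: 1.07(1 - N*/1060) = 0.00861·67, giving N* = 1060·(1 - 0.539) = 489.
From dH/dt = 0: 0.00424·489 - 0.313 = 0.0149P*, so P* = 1.76/0.0149 = 118.

N* ≈ 489, H* ≈ 67, P* ≈ 118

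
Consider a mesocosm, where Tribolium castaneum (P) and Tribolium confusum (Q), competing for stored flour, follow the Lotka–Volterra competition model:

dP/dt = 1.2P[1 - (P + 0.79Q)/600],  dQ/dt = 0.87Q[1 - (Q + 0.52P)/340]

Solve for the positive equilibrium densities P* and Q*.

Setting both brackets to zero gives the nullclines P + 0.79Q = 600 and 0.52P + Q = 340.
Substituting Q = 340 - 0.52P into the first: P(1 - 0.79·0.52) = 600 - 0.79·340.
So P* = 331/0.589 = 562, and then Q* = 340 - 0.52·562 = 47.5.

P* ≈ 562, Q* ≈ 47.5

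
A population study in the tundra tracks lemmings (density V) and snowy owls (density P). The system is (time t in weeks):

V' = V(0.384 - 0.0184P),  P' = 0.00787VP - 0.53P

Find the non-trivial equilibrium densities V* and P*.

V* ≈ 67.3, P* ≈ 20.9

Set dP/dt = 0 with P > 0: 0.00787V - 0.53 = 0, so V* = 0.53/0.00787 = 67.3.
Set dV/dt = 0 with V > 0: 0.384 - 0.0184P = 0, so P* = 0.384/0.0184 = 20.9.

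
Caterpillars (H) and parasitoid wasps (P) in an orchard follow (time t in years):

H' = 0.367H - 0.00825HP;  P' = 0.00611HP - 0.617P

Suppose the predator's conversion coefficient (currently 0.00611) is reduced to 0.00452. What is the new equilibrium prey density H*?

H* ≈ 137

At the interior fixed point, setting dP/dt = 0 with P > 0 fixes H* = (predator death rate)/(HP coefficient) — independent of the other coefficients.
With the change, H* = 0.617/0.00452 = 137; it rises from 101.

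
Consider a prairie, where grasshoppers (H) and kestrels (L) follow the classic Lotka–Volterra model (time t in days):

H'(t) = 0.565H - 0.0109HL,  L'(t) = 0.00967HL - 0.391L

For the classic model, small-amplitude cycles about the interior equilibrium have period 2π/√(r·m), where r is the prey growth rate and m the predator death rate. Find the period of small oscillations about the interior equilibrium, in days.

Here r = 0.565 and m = 0.391, so r·m = 0.221.
ω = √0.221 = 0.47 per day, hence T = 2π/ω ≈ 13.4 days.

T ≈ 13.4 days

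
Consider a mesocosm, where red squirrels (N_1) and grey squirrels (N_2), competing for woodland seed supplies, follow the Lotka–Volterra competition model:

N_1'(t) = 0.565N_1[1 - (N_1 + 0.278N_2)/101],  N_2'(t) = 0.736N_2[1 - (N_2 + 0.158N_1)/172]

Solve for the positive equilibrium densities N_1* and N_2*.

N_1* ≈ 55.6, N_2* ≈ 163

Setting both brackets to zero gives the nullclines N_1 + 0.278N_2 = 101 and 0.158N_1 + N_2 = 172.
Substituting N_2 = 172 - 0.158N_1 into the first: N_1(1 - 0.278·0.158) = 101 - 0.278·172.
So N_1* = 53.2/0.956 = 55.6, and then N_2* = 172 - 0.158·55.6 = 163.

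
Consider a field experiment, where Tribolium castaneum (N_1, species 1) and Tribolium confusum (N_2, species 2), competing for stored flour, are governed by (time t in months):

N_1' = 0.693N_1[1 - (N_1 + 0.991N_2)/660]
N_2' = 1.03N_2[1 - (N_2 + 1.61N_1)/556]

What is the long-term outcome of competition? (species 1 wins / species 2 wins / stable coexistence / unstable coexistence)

species 1 excludes species 2

Compare the nullcline intercepts: K1/α12 = 660/0.991 = 666 > K2 = 556; K2/α21 = 556/1.61 = 345 < K1 = 660.
Since the inequalities point opposite ways, species 1 can invade but species 2 cannot.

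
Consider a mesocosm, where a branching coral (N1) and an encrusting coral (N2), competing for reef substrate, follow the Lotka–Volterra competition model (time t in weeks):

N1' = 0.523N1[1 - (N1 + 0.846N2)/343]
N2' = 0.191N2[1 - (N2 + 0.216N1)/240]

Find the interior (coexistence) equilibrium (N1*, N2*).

N1* ≈ 171, N2* ≈ 203

Setting both brackets to zero gives the nullclines N1 + 0.846N2 = 343 and 0.216N1 + N2 = 240.
Substituting N2 = 240 - 0.216N1 into the first: N1(1 - 0.846·0.216) = 343 - 0.846·240.
So N1* = 140/0.817 = 171, and then N2* = 240 - 0.216·171 = 203.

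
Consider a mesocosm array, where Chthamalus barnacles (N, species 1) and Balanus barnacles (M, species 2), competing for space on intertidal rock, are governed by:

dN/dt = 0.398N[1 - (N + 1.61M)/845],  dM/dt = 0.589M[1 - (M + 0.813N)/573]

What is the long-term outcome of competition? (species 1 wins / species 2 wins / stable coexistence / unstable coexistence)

unstable coexistence (outcome depends on initial conditions)

Compare the nullcline intercepts: K1/α12 = 845/1.61 = 525 < K2 = 573; K2/α21 = 573/0.813 = 705 < K1 = 845.
Since both are reversed, neither can invade when rare; the interior point is a saddle.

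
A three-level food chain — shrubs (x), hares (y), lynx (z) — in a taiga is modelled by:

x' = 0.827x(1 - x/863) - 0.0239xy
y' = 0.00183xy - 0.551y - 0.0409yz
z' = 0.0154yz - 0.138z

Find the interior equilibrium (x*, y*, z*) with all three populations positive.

From dz/dt = 0: 0.0154y* = 0.138, so y* = 8.96.
From dx/dt = 0: 0.827(1 - x*/863) = 0.0239·8.96, giving x* = 863·(1 - 0.259) = 640.
From dy/dt = 0: 0.00183·640 - 0.551 = 0.0409z*, so z* = 0.619/0.0409 = 15.1.

x* ≈ 640, y* ≈ 8.96, z* ≈ 15.1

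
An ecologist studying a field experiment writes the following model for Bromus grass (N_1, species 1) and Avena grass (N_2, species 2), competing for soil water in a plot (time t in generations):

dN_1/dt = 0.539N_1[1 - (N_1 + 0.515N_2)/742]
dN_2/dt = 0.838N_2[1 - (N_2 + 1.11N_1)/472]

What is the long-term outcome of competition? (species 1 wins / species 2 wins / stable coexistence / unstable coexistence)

species 1 excludes species 2

Compare the nullcline intercepts: K1/α12 = 742/0.515 = 1440 > K2 = 472; K2/α21 = 472/1.11 = 425 < K1 = 742.
Since the inequalities point opposite ways, species 1 can invade but species 2 cannot.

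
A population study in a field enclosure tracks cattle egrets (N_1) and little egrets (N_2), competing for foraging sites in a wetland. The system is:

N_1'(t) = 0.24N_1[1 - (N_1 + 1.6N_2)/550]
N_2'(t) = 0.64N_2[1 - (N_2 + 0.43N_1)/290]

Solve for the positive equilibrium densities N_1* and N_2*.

N_1* ≈ 276, N_2* ≈ 171

Setting both brackets to zero gives the nullclines N_1 + 1.6N_2 = 550 and 0.43N_1 + N_2 = 290.
Substituting N_2 = 290 - 0.43N_1 into the first: N_1(1 - 1.6·0.43) = 550 - 1.6·290.
So N_1* = 86/0.312 = 276, and then N_2* = 290 - 0.43·276 = 171.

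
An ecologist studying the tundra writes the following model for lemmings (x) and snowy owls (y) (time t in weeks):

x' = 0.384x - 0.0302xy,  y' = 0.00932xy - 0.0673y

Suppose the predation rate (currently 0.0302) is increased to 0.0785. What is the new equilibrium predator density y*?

At the interior fixed point, setting dx/dt = 0 with x > 0 fixes y* = (prey growth rate)/(xy coefficient) — independent of the other coefficients.
With the change, y* = 0.384/0.0785 = 4.89; it falls from 12.7.

y* ≈ 4.89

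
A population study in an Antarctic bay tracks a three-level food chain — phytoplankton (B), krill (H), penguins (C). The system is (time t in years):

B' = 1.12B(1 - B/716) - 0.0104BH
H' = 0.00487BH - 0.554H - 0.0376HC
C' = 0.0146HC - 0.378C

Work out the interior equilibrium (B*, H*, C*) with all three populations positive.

B* ≈ 544, H* ≈ 25.9, C* ≈ 55.7

From dC/dt = 0: 0.0146H* = 0.378, so H* = 25.9.
From dB/dt = 0: 1.12(1 - B*/716) = 0.0104·25.9, giving B* = 716·(1 - 0.24) = 544.
From dH/dt = 0: 0.00487·544 - 0.554 = 0.0376C*, so C* = 2.09/0.0376 = 55.7.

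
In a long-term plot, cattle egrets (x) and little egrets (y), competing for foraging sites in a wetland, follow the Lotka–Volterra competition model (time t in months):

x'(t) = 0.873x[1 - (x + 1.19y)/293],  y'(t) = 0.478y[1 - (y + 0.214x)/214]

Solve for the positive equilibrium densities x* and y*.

Setting both brackets to zero gives the nullclines x + 1.19y = 293 and 0.214x + y = 214.
Substituting y = 214 - 0.214x into the first: x(1 - 1.19·0.214) = 293 - 1.19·214.
So x* = 38.3/0.745 = 51.4, and then y* = 214 - 0.214·51.4 = 203.

x* ≈ 51.4, y* ≈ 203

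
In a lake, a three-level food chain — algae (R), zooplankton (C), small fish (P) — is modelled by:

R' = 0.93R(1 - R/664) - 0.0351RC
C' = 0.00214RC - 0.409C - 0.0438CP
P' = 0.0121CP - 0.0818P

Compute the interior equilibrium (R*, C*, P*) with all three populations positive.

From dP/dt = 0: 0.0121C* = 0.0818, so C* = 6.76.
From dR/dt = 0: 0.93(1 - R*/664) = 0.0351·6.76, giving R* = 664·(1 - 0.255) = 495.
From dC/dt = 0: 0.00214·495 - 0.409 = 0.0438P*, so P* = 0.649/0.0438 = 14.8.

R* ≈ 495, C* ≈ 6.76, P* ≈ 14.8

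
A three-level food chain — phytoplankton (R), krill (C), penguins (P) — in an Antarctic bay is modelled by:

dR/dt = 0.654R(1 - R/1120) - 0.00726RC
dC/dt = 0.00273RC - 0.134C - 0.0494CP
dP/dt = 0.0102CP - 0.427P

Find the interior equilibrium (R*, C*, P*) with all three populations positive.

R* ≈ 600, C* ≈ 41.9, P* ≈ 30.4

From dP/dt = 0: 0.0102C* = 0.427, so C* = 41.9.
From dR/dt = 0: 0.654(1 - R*/1120) = 0.00726·41.9, giving R* = 1120·(1 - 0.465) = 600.
From dC/dt = 0: 0.00273·600 - 0.134 = 0.0494P*, so P* = 1.5/0.0494 = 30.4.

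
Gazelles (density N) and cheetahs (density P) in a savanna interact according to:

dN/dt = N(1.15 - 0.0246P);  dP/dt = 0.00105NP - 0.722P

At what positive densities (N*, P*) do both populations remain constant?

Set dP/dt = 0 with P > 0: 0.00105N - 0.722 = 0, so N* = 0.722/0.00105 = 688.
Set dN/dt = 0 with N > 0: 1.15 - 0.0246P = 0, so P* = 1.15/0.0246 = 46.7.

N* ≈ 688, P* ≈ 46.7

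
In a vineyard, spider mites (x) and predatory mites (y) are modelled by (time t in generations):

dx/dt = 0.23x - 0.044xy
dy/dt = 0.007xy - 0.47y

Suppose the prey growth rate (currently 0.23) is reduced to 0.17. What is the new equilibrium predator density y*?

At the interior fixed point, setting dx/dt = 0 with x > 0 fixes y* = (prey growth rate)/(xy coefficient) — independent of the other coefficients.
With the change, y* = 0.17/0.044 = 3.86; it falls from 5.23.

y* ≈ 3.86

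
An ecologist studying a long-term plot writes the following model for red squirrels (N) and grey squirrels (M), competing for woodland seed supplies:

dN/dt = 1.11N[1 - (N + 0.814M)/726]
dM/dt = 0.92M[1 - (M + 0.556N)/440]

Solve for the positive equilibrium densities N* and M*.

N* ≈ 672, M* ≈ 66.4

Setting both brackets to zero gives the nullclines N + 0.814M = 726 and 0.556N + M = 440.
Substituting M = 440 - 0.556N into the first: N(1 - 0.814·0.556) = 726 - 0.814·440.
So N* = 368/0.547 = 672, and then M* = 440 - 0.556·672 = 66.4.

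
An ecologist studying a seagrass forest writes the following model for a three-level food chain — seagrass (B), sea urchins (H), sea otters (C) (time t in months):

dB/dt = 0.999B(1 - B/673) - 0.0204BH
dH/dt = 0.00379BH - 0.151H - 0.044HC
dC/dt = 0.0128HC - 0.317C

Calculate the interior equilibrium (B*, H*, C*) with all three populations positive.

From dC/dt = 0: 0.0128H* = 0.317, so H* = 24.8.
From dB/dt = 0: 0.999(1 - B*/673) = 0.0204·24.8, giving B* = 673·(1 - 0.506) = 333.
From dH/dt = 0: 0.00379·333 - 0.151 = 0.044C*, so C* = 1.11/0.044 = 25.2.

B* ≈ 333, H* ≈ 24.8, C* ≈ 25.2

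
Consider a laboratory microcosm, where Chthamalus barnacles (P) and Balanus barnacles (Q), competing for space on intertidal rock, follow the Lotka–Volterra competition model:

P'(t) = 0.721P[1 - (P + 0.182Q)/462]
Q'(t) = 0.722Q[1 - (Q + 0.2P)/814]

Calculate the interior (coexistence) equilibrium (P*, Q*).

Setting both brackets to zero gives the nullclines P + 0.182Q = 462 and 0.2P + Q = 814.
Substituting Q = 814 - 0.2P into the first: P(1 - 0.182·0.2) = 462 - 0.182·814.
So P* = 314/0.964 = 326, and then Q* = 814 - 0.2·326 = 749.

P* ≈ 326, Q* ≈ 749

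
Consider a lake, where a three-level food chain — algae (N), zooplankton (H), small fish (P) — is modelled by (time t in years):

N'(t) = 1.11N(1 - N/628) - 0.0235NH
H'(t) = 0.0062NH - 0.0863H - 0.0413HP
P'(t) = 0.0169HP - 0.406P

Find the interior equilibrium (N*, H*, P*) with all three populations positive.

From dP/dt = 0: 0.0169H* = 0.406, so H* = 24.
From dN/dt = 0: 1.11(1 - N*/628) = 0.0235·24, giving N* = 628·(1 - 0.509) = 309.
From dH/dt = 0: 0.0062·309 - 0.0863 = 0.0413P*, so P* = 1.83/0.0413 = 44.2.

N* ≈ 309, H* ≈ 24, P* ≈ 44.2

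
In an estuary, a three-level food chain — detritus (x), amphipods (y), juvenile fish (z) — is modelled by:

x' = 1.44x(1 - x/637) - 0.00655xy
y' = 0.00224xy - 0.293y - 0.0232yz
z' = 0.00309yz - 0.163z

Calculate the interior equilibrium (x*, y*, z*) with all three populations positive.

From dz/dt = 0: 0.00309y* = 0.163, so y* = 52.8.
From dx/dt = 0: 1.44(1 - x*/637) = 0.00655·52.8, giving x* = 637·(1 - 0.24) = 484.
From dy/dt = 0: 0.00224·484 - 0.293 = 0.0232z*, so z* = 0.792/0.0232 = 34.1.

x* ≈ 484, y* ≈ 52.8, z* ≈ 34.1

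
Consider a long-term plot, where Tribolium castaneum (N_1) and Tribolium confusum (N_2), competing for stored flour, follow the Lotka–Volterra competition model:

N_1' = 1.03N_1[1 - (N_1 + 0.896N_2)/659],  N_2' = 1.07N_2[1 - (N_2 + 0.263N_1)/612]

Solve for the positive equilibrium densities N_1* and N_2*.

Setting both brackets to zero gives the nullclines N_1 + 0.896N_2 = 659 and 0.263N_1 + N_2 = 612.
Substituting N_2 = 612 - 0.263N_1 into the first: N_1(1 - 0.896·0.263) = 659 - 0.896·612.
So N_1* = 111/0.764 = 145, and then N_2* = 612 - 0.263·145 = 574.

N_1* ≈ 145, N_2* ≈ 574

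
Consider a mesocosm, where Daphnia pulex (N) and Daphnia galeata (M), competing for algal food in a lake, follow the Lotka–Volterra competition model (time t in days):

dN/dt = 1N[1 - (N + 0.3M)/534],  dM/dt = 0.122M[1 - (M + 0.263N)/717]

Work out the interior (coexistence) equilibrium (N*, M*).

Setting both brackets to zero gives the nullclines N + 0.3M = 534 and 0.263N + M = 717.
Substituting M = 717 - 0.263N into the first: N(1 - 0.3·0.263) = 534 - 0.3·717.
So N* = 319/0.921 = 346, and then M* = 717 - 0.263·346 = 626.

N* ≈ 346, M* ≈ 626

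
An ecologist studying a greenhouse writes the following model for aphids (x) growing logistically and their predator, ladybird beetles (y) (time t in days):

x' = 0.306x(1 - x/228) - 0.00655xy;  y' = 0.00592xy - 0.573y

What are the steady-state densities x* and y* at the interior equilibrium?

From dy/dt = 0 with y > 0: 0.00592x* = 0.573, so x* = 96.8.
Substitute into dx/dt = 0: 0.306(1 - 96.8/228) = 0.00655y*.
The bracket is 0.575, giving y* = 0.176/0.00655 = 26.9.

x* ≈ 96.8, y* ≈ 26.9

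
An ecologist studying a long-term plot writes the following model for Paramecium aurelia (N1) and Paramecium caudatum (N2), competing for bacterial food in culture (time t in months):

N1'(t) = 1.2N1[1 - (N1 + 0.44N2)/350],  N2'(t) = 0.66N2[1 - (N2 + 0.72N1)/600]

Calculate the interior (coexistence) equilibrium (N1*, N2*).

N1* ≈ 126, N2* ≈ 509

Setting both brackets to zero gives the nullclines N1 + 0.44N2 = 350 and 0.72N1 + N2 = 600.
Substituting N2 = 600 - 0.72N1 into the first: N1(1 - 0.44·0.72) = 350 - 0.44·600.
So N1* = 86/0.683 = 126, and then N2* = 600 - 0.72·126 = 509.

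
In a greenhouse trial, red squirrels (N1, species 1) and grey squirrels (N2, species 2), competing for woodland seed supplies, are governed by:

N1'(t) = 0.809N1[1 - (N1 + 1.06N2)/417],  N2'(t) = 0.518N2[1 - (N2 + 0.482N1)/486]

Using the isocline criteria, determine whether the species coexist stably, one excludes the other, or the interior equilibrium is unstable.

species 2 excludes species 1

Compare the nullcline intercepts: K1/α12 = 417/1.06 = 393 < K2 = 486; K2/α21 = 486/0.482 = 1010 > K1 = 417.
Since the inequalities point opposite ways, species 2 can invade but species 1 cannot.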